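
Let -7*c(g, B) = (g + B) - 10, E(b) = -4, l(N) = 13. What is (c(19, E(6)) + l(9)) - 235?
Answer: -1559/7 ≈ -222.71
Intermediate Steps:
c(g, B) = 10/7 - B/7 - g/7 (c(g, B) = -((g + B) - 10)/7 = -((B + g) - 10)/7 = -(-10 + B + g)/7 = 10/7 - B/7 - g/7)
(c(19, E(6)) + l(9)) - 235 = ((10/7 - ⅐*(-4) - ⅐*19) + 13) - 235 = ((10/7 + 4/7 - 19/7) + 13) - 235 = (-5/7 + 13) - 235 = 86/7 - 235 = -1559/7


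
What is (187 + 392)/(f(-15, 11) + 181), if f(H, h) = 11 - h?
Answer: 579/181 ≈ 3.1989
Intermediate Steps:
(187 + 392)/(f(-15, 11) + 181) = (187 + 392)/((11 - 1*11) + 181) = 579/((11 - 11) + 181) = 579/(0 + 181) = 579/181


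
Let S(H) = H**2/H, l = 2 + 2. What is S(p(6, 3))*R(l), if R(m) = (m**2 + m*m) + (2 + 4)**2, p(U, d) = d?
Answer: 204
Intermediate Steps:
l = 4
R(m) = 36 + 2*m**2 (R(m) = (m**2 + m**2) + 6**2 = 2*m**2 + 36 = 36 + 2*m**2)
S(H) = H
S(p(6, 3))*R(l) = 3*(36 + 2*4**2) = 3*(36 + 2*16) = 3*(36 + 32) = 3*68 = 204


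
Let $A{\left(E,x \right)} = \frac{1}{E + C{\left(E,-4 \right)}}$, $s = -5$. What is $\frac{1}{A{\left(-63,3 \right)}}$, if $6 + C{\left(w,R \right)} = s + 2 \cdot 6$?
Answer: $-62$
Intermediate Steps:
$C{\left(w,R \right)} = 1$ ($C{\left(w,R \right)} = -6 + \left(-5 + 2 \cdot 6\right) = -6 + \left(-5 + 12\right) = -6 + 7 = 1$)
$A{\left(E,x \right)} = \frac{1}{1 + E}$ ($A{\left(E,x \right)} = \frac{1}{E + 1} = \frac{1}{1 + E}$)
$\frac{1}{A{\left(-63,3 \right)}} = \frac{1}{\frac{1}{1 - 63}} = \frac{1}{\frac{1}{-62}} = \frac{1}{- \frac{1}{62}} = -62$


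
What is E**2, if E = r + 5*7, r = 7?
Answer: 1764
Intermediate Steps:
E = 42 (E = 7 + 5*7 = 7 + 35 = 42)
E**2 = 42**2 = 1764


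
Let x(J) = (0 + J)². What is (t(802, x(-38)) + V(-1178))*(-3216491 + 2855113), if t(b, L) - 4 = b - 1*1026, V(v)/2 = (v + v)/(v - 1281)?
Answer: 193795457304/2459 ≈ 7.8811e+7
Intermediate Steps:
x(J) = J²
V(v) = 4*v/(-1281 + v) (V(v) = 2*((v + v)/(v - 1281)) = 2*((2*v)/(-1281 + v)) = 2*(2*v/(-1281 + v)) = 4*v/(-1281 + v))
t(b, L) = -1022 + b (t(b, L) = 4 + (b - 1*1026) = 4 + (b - 1026) = 4 + (-1026 + b) = -1022 + b)
(t(802, x(-38)) + V(-1178))*(-3216491 + 2855113) = ((-1022 + 802) + 4*(-1178)/(-1281 - 1178))*(-3216491 + 2855113) = (-220 + 4*(-1178)/(-2459))*(-361378) = (-220 + 4*(-1178)*(-1/2459))*(-361378) = (-220 + 4712/2459)*(-361378) = -536268/2459*(-361378) = 193795457304/2459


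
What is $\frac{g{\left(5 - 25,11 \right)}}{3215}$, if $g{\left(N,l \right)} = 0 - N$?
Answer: $\frac{4}{643} \approx 0.0062208$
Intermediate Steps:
$g{\left(N,l \right)} = - N$
$\frac{g{\left(5 - 25,11 \right)}}{3215} = \frac{\left(-1\right) \left(5 - 25\right)}{3215} = - (5 - 25) \frac{1}{3215} = \left(-1\right) \left(-20\right) \frac{1}{3215} = 20 \cdot \frac{1}{3215} = \frac{4}{643}$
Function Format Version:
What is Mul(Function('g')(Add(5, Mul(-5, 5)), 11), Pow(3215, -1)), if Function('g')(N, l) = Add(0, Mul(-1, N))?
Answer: Rational(4, 643) ≈ 0.0062208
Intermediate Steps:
Function('g')(N, l) = Mul(-1, N)
Mul(Function('g')(Add(5, Mul(-5, 5)), 11), Pow(3215, -1)) = Mul(Mul(-1, Add(5, Mul(-5, 5))), Pow(3215, -1)) = Mul(Mul(-1, Add(5, -25)), Rational(1, 3215)) = Mul(Mul(-1, -20), Rational(1, 3215)) = Mul(20, Rational(1, 3215)) = Rational(4, 643)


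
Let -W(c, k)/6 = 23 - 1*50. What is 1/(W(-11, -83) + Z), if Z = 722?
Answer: 1/884 ≈ 0.0011312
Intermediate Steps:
W(c, k) = 162 (W(c, k) = -6*(23 - 1*50) = -6*(23 - 50) = -6*(-27) = 162)
1/(W(-11, -83) + Z) = 1/(162 + 722) = 1/884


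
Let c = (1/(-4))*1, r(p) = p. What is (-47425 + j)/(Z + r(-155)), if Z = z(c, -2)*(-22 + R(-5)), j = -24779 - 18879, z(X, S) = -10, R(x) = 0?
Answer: -91083/65 ≈ -1401.3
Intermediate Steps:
c = -¼ (c = (1*(-¼))*1 = -¼*1 = -¼ ≈ -0.25000)
j = -43658
Z = 220 (Z = -10*(-22 + 0) = -10*(-22) = 220)
(-47425 + j)/(Z + r(-155)) = (-47425 - 43658)/(220 - 155) = -91083/65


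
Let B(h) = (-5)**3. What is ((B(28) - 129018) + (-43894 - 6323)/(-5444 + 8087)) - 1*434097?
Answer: -563259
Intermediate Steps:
B(h) = -125
((B(28) - 129018) + (-43894 - 6323)/(-5444 + 8087)) - 1*434097 = ((-125 - 129018) + (-43894 - 6323)/(-5444 + 8087)) - 1*434097 = (-129143 - 50217/2643) - 434097 = (-129143 - 50217*1/2643) - 434097 = (-129143 - 19) - 434097 = -129162 - 434097 = -563259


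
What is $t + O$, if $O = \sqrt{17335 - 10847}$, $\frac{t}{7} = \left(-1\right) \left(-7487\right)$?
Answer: $52409 + 2 \sqrt{1622} \approx 52490.0$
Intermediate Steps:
$t = 52409$ ($t = 7 \left(\left(-1\right) \left(-7487\right)\right) = 7 \cdot 7487 = 52409$)
$O = 2 \sqrt{1622}$ ($O = \sqrt{6488} = 2 \sqrt{1622} \approx 80.548$)
$t + O = 52409 + 2 \sqrt{1622}$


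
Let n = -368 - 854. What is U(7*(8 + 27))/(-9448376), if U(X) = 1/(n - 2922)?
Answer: 1/39154070144 ≈ 2.5540e-11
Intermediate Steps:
n = -1222
U(X) = -1/4144 (U(X) = 1/(-1222 - 2922) = 1/(-4144) = -1/4144)
U(7*(8 + 27))/(-9448376) = -1/4144/(-9448376) = -1/4144*(-1/9448376) = 1/39154070144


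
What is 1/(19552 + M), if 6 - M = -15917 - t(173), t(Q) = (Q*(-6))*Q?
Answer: -1/144099 ≈ -6.9397e-6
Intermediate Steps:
t(Q) = -6*Q**2 (t(Q) = (-6*Q)*Q = -6*Q**2)
M = -163651 (M = 6 - (-15917 - (-6)*173**2) = 6 - (-15917 - (-6)*29929) = 6 - (-15917 - 1*(-179574)) = 6 - (-15917 + 179574) = 6 - 1*163657 = 6 - 163657 = -163651)
1/(19552 + M) = 1/(19552 - 163651) = 1/(-144099) = -1/144099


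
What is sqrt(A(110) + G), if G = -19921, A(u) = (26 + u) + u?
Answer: 5*I*sqrt(787) ≈ 140.27*I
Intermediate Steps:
A(u) = 26 + 2*u
sqrt(A(110) + G) = sqrt((26 + 2*110) - 19921) = sqrt((26 + 220) - 19921) = sqrt(246 - 19921) = sqrt(-19675) = 5*I*sqrt(787)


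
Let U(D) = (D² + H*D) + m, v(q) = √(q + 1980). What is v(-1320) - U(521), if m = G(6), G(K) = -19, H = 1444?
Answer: -1023746 + 2*√165 ≈ -1.0237e+6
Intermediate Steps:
v(q) = √(1980 + q)
m = -19
U(D) = -19 + D² + 1444*D (U(D) = (D² + 1444*D) - 19 = -19 + D² + 1444*D)
v(-1320) - U(521) = √(1980 - 1320) - (-19 + 521² + 1444*521) = √660 - (-19 + 271441 + 752324) = 2*√165 - 1*1023746 = 2*√165 - 1023746 = -1023746 + 2*√165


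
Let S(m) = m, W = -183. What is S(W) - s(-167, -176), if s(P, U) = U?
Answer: -7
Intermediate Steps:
S(W) - s(-167, -176) = -183 - 1*(-176) = -183 + 176 = -7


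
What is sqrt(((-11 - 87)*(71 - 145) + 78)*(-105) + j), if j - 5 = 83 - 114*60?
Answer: I*sqrt(776402) ≈ 881.14*I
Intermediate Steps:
j = -6752 (j = 5 + (83 - 114*60) = 5 + (83 - 6840) = 5 - 6757 = -6752)
sqrt(((-11 - 87)*(71 - 145) + 78)*(-105) + j) = sqrt(((-11 - 87)*(71 - 145) + 78)*(-105) - 6752) = sqrt((-98*(-74) + 78)*(-105) - 6752) = sqrt((7252 + 78)*(-105) - 6752) = sqrt(7330*(-105) - 6752) = sqrt(-769650 - 6752) = sqrt(-776402) = I*sqrt(776402)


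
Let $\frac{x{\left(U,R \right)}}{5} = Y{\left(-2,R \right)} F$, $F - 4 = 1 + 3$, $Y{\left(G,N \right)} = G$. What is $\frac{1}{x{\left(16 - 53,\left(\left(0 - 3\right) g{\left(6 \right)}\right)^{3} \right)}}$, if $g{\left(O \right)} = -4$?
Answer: $- \frac{1}{80} \approx -0.0125$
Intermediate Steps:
$F = 8$ ($F = 4 + \left(1 + 3\right) = 4 + 4 = 8$)
$x{\left(U,R \right)} = -80$ ($x{\left(U,R \right)} = 5 \left(\left(-2\right) 8\right) = 5 \left(-16\right) = -80$)
$\frac{1}{x{\left(16 - 53,\left(\left(0 - 3\right) g{\left(6 \right)}\right)^{3} \right)}} = \frac{1}{-80} = - \frac{1}{80}$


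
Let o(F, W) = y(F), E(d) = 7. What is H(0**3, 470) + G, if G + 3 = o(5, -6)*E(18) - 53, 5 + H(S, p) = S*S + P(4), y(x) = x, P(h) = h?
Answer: -22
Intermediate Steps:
o(F, W) = F
H(S, p) = -1 + S**2 (H(S, p) = -5 + (S*S + 4) = -5 + (S**2 + 4) = -5 + (4 + S**2) = -1 + S**2)
G = -21 (G = -3 + (5*7 - 53) = -3 + (35 - 53) = -3 - 18 = -21)
H(0**3, 470) + G = (-1 + (0**3)**2) - 21 = (-1 + 0**2) - 21 = (-1 + 0) - 21 = -1 - 21 = -22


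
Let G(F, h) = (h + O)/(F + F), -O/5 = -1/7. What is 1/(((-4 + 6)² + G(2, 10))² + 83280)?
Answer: 784/65326489 ≈ 1.2001e-5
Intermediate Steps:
O = 5/7 (O = -(-5)/7 = -5*(-⅐) = 5/7 ≈ 0.71429)
G(F, h) = (5/7 + h)/(2*F) (G(F, h) = (h + 5/7)/(F + F) = (5/7 + h)/((2*F)) = (5/7 + h)*(1/(2*F)) = (5/7 + h)/(2*F))
1/(((-4 + 6)² + G(2, 10))² + 83280) = 1/(((-4 + 6)² + (1/14)*(5 + 7*10)/2)² + 83280) = 1/((2² + (1/14)*(½)*(5 + 70))² + 83280) = 1/((4 + (1/14)*(½)*75)² + 83280) = 1/((4 + 75/28)² + 83280) = 1/((187/28)² + 83280) = 1/(34969/784 + 83280) = 1/(65326489/784) = 784/65326489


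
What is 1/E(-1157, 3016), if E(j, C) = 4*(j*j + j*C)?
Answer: -1/8603452 ≈ -1.1623e-7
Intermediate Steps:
E(j, C) = 4*j² + 4*C*j (E(j, C) = 4*(j² + C*j) = 4*j² + 4*C*j)
1/E(-1157, 3016) = 1/(4*(-1157)*(3016 - 1157)) = 1/(4*(-1157)*1859) = 1/(-8603452) = -1/8603452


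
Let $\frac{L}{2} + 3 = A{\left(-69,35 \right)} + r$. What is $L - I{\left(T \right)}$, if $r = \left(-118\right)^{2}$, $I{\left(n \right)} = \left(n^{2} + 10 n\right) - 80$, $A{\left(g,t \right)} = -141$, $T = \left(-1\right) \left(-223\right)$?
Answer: $-24319$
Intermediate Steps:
$T = 223$
$I{\left(n \right)} = -80 + n^{2} + 10 n$ ($I{\left(n \right)} = \left(n^{2} + 10 n\right) - 80 = -80 + n^{2} + 10 n$)
$r = 13924$
$L = 27560$ ($L = -6 + 2 \left(-141 + 13924\right) = -6 + 2 \cdot 13783 = -6 + 27566 = 27560$)
$L - I{\left(T \right)} = 27560 - \left(-80 + 223^{2} + 10 \cdot 223\right) = 27560 - \left(-80 + 49729 + 2230\right) = 27560 - 51879 = -24319$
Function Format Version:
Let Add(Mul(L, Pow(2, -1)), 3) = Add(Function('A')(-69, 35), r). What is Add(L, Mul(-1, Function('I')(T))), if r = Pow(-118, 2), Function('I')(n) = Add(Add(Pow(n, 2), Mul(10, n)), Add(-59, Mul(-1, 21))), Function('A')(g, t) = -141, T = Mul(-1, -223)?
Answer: -24319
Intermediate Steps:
T = 223
Function('I')(n) = Add(-80, Pow(n, 2), Mul(10, n)) (Function('I')(n) = Add(Add(Pow(n, 2), Mul(10, n)), Add(-59, -21)) = Add(Add(Pow(n, 2), Mul(10, n)), -80) = Add(-80, Pow(n, 2), Mul(10, n)))
r = 13924
L = 27560 (L = Add(-6, Mul(2, Add(-141, 13924))) = Add(-6, Mul(2, 13783)) = Add(-6, 27566) = 27560)
Add(L, Mul(-1, Function('I')(T))) = Add(27560, Mul(-1, Add(-80, Pow(223, 2), Mul(10, 223)))) = Add(27560, Mul(-1, Add(-80, 49729, 2230))) = Add(27560, Mul(-1, 51879)) = Add(27560, -51879) = -24319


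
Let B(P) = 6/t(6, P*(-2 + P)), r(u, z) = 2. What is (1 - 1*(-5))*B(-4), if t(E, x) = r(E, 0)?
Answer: 18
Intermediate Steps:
t(E, x) = 2
B(P) = 3 (B(P) = 6/2 = 6*(½) = 3)
(1 - 1*(-5))*B(-4) = (1 - 1*(-5))*3 = (1 + 5)*3 = 6*3 = 18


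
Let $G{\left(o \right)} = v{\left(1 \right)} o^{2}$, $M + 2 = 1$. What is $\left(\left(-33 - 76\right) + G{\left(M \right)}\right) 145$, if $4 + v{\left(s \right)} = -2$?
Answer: $-16675$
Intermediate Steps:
$M = -1$ ($M = -2 + 1 = -1$)
$v{\left(s \right)} = -6$ ($v{\left(s \right)} = -4 - 2 = -6$)
$G{\left(o \right)} = - 6 o^{2}$
$\left(\left(-33 - 76\right) + G{\left(M \right)}\right) 145 = \left(\left(-33 - 76\right) - 6 \left(-1\right)^{2}\right) 145 = \left(-109 - 6\right) 145 = \left(-115\right) 145 = -16675$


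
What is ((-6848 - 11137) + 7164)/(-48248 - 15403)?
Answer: 3607/21217 ≈ 0.17001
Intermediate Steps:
((-6848 - 11137) + 7164)/(-48248 - 15403) = (-17985 + 7164)/(-63651) = -10821*(-1/63651) = 3607/21217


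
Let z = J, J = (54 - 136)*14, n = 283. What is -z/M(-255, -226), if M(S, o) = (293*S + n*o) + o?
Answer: -1148/138899 ≈ -0.0082650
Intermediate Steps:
M(S, o) = 284*o + 293*S (M(S, o) = (293*S + 283*o) + o = (283*o + 293*S) + o = 284*o + 293*S)
J = -1148 (J = -82*14 = -1148)
z = -1148
-z/M(-255, -226) = -(-1148)/(284*(-226) + 293*(-255)) = -(-1148)/(-64184 - 74715) = -(-1148)/(-138899) = -(-1148)*(-1)/138899 = -1*1148/138899 = -1148/138899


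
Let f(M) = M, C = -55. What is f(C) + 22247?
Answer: 22192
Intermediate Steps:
f(C) + 22247 = -55 + 22247 = 22192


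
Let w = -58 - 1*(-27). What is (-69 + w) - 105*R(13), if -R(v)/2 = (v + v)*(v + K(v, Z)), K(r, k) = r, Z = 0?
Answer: 141860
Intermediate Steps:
w = -31 (w = -58 + 27 = -31)
R(v) = -8*v² (R(v) = -2*(v + v)*(v + v) = -2*2*v*2*v = -8*v²)
(-69 + w) - 105*R(13) = (-69 - 31) - (-840)*13² = -100 - (-840)*169 = -100 - 105*(-1352) = -100 + 141960 = 141860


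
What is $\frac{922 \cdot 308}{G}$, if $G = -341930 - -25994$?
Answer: $- \frac{35497}{39492} \approx -0.89884$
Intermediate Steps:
$G = -315936$ ($G = -341930 + 25994 = -315936$)
$\frac{922 \cdot 308}{G} = \frac{922 \cdot 308}{-315936} = 283976 \left(- \frac{1}{315936}\right) = - \frac{35497}{39492}$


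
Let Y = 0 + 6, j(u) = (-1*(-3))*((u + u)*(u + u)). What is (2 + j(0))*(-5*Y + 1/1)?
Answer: -58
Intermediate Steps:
j(u) = 12*u**2 (j(u) = 3*((2*u)*(2*u)) = 3*(4*u**2) = 12*u**2)
Y = 6
(2 + j(0))*(-5*Y + 1/1) = (2 + 12*0**2)*(-5*6 + 1/1) = (2 + 12*0)*(-30 + 1) = (2 + 0)*(-29) = 2*(-29) = -58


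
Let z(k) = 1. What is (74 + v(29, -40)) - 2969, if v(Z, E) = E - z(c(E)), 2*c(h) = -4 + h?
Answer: -2936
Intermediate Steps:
c(h) = -2 + h/2 (c(h) = (-4 + h)/2 = -2 + h/2)
v(Z, E) = -1 + E (v(Z, E) = E - 1*1 = E - 1 = -1 + E)
(74 + v(29, -40)) - 2969 = (74 + (-1 - 40)) - 2969 = (74 - 41) - 2969 = 33 - 2969 = -2936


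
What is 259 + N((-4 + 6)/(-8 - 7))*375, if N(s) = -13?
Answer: -4616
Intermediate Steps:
259 + N((-4 + 6)/(-8 - 7))*375 = 259 - 13*375 = 259 - 4875 = -4616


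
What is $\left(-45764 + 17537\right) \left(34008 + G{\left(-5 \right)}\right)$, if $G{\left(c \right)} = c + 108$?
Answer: $-962851197$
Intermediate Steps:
$G{\left(c \right)} = 108 + c$
$\left(-45764 + 17537\right) \left(34008 + G{\left(-5 \right)}\right) = \left(-45764 + 17537\right) \left(34008 + \left(108 - 5\right)\right) = - 28227 \left(34008 + 103\right) = \left(-28227\right) 34111 = -962851197$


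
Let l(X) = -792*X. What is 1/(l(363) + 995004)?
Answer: 1/707508 ≈ 1.4134e-6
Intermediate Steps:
1/(l(363) + 995004) = 1/(-792*363 + 995004) = 1/(-287496 + 995004) = 1/707508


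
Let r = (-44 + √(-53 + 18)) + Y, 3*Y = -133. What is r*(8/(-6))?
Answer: 1060/9 - 4*I*√35/3 ≈ 117.78 - 7.8881*I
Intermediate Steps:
Y = -133/3 (Y = (⅓)*(-133) = -133/3 ≈ -44.333)
r = -265/3 + I*√35 (r = (-44 + √(-53 + 18)) - 133/3 = (-44 + √(-35)) - 133/3 = (-44 + I*√35) - 133/3 = -265/3 + I*√35 ≈ -88.333 + 5.9161*I)
r*(8/(-6)) = (-265/3 + I*√35)*(8/(-6)) = (-265/3 + I*√35)*(8*(-⅙)) = (-265/3 + I*√35)*(-4/3) = 1060/9 - 4*I*√35/3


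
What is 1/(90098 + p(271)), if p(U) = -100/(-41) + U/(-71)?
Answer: 2911/262271267 ≈ 1.1099e-5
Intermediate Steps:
p(U) = 100/41 - U/71 (p(U) = -100*(-1/41) + U*(-1/71) = 100/41 - U/71)
1/(90098 + p(271)) = 1/(90098 + (100/41 - 1/71*271)) = 1/(90098 + (100/41 - 271/71)) = 1/(90098 - 4011/2911) = 1/(262271267/2911) = 2911/262271267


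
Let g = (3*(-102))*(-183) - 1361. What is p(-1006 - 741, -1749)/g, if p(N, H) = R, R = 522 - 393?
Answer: 129/54637 ≈ 0.0023610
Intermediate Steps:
R = 129
p(N, H) = 129
g = 54637 (g = -306*(-183) - 1361 = 55998 - 1361 = 54637)
p(-1006 - 741, -1749)/g = 129/54637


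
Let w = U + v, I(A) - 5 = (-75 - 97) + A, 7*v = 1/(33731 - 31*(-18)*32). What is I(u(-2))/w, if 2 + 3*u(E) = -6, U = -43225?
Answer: 183804481/46826809572 ≈ 0.0039252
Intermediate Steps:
u(E) = -8/3 (u(E) = -⅔ + (⅓)*(-6) = -⅔ - 2 = -8/3)
v = 1/361109 (v = 1/(7*(33731 - 31*(-18)*32)) = 1/(7*(33731 + 558*32)) = 1/(7*(33731 + 17856)) = (⅐)/51587 = (⅐)*(1/51587) = 1/361109 ≈ 2.7692e-6)
I(A) = -167 + A (I(A) = 5 + ((-75 - 97) + A) = 5 + (-172 + A) = -167 + A)
w = -15608936524/361109 (w = -43225 + 1/361109 = -15608936524/361109 ≈ -43225.)
I(u(-2))/w = (-167 - 8/3)/(-15608936524/361109) = -509/3*(-361109/15608936524) = 183804481/46826809572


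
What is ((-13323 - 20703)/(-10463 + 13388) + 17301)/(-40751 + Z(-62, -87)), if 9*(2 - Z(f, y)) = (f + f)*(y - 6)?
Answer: -16857133/40979575 ≈ -0.41135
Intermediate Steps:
Z(f, y) = 2 - 2*f*(-6 + y)/9 (Z(f, y) = 2 - (f + f)*(y - 6)/9 = 2 - 2*f*(-6 + y)/9)
((-13323 - 20703)/(-10463 + 13388) + 17301)/(-40751 + Z(-62, -87)) = ((-13323 - 20703)/(-10463 + 13388) + 17301)/(-40751 + (2 + (4/3)*(-62) - 2/9*(-62)*(-87))) = (-34026/2925 + 17301)/(-40751 + (2 - 248/3 - 3596/3)) = (-34026*1/2925 + 17301)/(-40751 - 3838/3) = (-11342/975 + 17301)/(-126091/3) = (16857133/975)*(-3/126091) = -16857133/40979575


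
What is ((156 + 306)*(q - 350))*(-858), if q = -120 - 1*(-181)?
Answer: 114558444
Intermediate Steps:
q = 61 (q = -120 + 181 = 61)
((156 + 306)*(q - 350))*(-858) = ((156 + 306)*(61 - 350))*(-858) = (462*(-289))*(-858) = -133518*(-858) = 114558444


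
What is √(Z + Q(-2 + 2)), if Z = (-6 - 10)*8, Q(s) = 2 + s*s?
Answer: 3*I*√14 ≈ 11.225*I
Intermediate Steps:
Q(s) = 2 + s²
Z = -128 (Z = -16*8 = -128)
√(Z + Q(-2 + 2)) = √(-128 + (2 + (-2 + 2)²)) = √(-128 + (2 + 0²)) = √(-128 + (2 + 0)) = √(-128 + 2) = √(-126) = 3*I*√14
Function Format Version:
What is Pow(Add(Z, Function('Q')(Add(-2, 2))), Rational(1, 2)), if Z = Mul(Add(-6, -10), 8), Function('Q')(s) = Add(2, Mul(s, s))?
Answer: Mul(3, I, Pow(14, Rational(1, 2))) ≈ Mul(11.225, I)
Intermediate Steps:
Function('Q')(s) = Add(2, Pow(s, 2))
Z = -128 (Z = Mul(-16, 8) = -128)
Pow(Add(Z, Function('Q')(Add(-2, 2))), Rational(1, 2)) = Pow(Add(-128, Add(2, Pow(Add(-2, 2), 2))), Rational(1, 2)) = Pow(Add(-128, Add(2, Pow(0, 2))), Rational(1, 2)) = Pow(Add(-128, Add(2, 0)), Rational(1, 2)) = Pow(Add(-128, 2), Rational(1, 2)) = Pow(-126, Rational(1, 2)) = Mul(3, I, Pow(14, Rational(1, 2)))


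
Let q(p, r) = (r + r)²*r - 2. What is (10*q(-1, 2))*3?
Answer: 900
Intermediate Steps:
q(p, r) = -2 + 4*r³ (q(p, r) = (2*r)²*r - 2 = (4*r²)*r - 2 = 4*r³ - 2 = -2 + 4*r³)
(10*q(-1, 2))*3 = (10*(-2 + 4*2³))*3 = (10*(-2 + 4*8))*3 = (10*(-2 + 32))*3 = (10*30)*3 = 300*3 = 900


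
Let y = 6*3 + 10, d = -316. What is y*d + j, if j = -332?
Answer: -9180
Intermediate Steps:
y = 28 (y = 18 + 10 = 28)
y*d + j = 28*(-316) - 332 = -8848 - 332 = -9180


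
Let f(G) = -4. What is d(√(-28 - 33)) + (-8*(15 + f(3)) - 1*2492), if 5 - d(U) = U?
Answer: -2575 - I*√61 ≈ -2575.0 - 7.8102*I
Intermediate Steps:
d(U) = 5 - U
d(√(-28 - 33)) + (-8*(15 + f(3)) - 1*2492) = (5 - √(-28 - 33)) + (-8*(15 - 4) - 1*2492) = (5 - √(-61)) + (-8*11 - 2492) = (5 - I*√61) + (-88 - 2492) = (5 - I*√61) - 2580 = -2575 - I*√61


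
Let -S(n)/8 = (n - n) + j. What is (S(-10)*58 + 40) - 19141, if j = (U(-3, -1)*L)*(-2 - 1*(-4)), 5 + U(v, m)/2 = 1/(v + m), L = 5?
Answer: 29619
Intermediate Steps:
U(v, m) = -10 + 2/(m + v) (U(v, m) = -10 + 2/(v + m) = -10 + 2/(m + v))
j = -105 (j = ((2*(1 - 5*(-1) - 5*(-3))/(-1 - 3))*5)*(-2 - 1*(-4)) = ((2*(1 + 5 + 15)/(-4))*5)*(-2 + 4) = ((2*(-1/4)*21)*5)*2 = -21/2*5*2 = -105/2*2 = -105)
S(n) = 840 (S(n) = -8*((n - n) - 105) = -8*(0 - 105) = -8*(-105) = 840)
(S(-10)*58 + 40) - 19141 = (840*58 + 40) - 19141 = (48720 + 40) - 19141 = 48760 - 19141 = 29619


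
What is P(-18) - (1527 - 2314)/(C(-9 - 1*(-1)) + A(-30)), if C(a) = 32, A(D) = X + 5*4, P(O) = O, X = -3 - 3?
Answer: -41/46 ≈ -0.89130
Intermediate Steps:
X = -6
A(D) = 14 (A(D) = -6 + 5*4 = -6 + 20 = 14)
P(-18) - (1527 - 2314)/(C(-9 - 1*(-1)) + A(-30)) = -18 - (1527 - 2314)/(32 + 14) = -18 - (-787)/46 = -18 - 1*(-787/46) = -18 + 787/46 = -41/46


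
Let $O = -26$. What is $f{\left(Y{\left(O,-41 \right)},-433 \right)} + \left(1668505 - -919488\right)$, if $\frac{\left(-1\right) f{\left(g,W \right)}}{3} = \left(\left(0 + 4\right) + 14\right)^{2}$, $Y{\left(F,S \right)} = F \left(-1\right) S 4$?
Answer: $2587021$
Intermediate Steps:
$Y{\left(F,S \right)} = - 4 F S$ ($Y{\left(F,S \right)} = - F S 4 = - 4 F S$)
$f{\left(g,W \right)} = -972$ ($f{\left(g,W \right)} = - 3 \left(\left(0 + 4\right) + 14\right)^{2} = - 3 \left(4 + 14\right)^{2} = - 3 \cdot 18^{2} = \left(-3\right) 324 = -972$)
$f{\left(Y{\left(O,-41 \right)},-433 \right)} + \left(1668505 - -919488\right) = -972 + \left(1668505 - -919488\right) = -972 + \left(1668505 + 919488\right) = -972 + 2587993 = 2587021$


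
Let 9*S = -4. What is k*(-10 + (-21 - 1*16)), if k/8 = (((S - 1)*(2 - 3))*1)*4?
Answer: -19552/9 ≈ -2172.4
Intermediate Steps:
S = -4/9 (S = (⅑)*(-4) = -4/9 ≈ -0.44444)
k = 416/9 (k = 8*((((-4/9 - 1)*(2 - 3))*1)*4) = 8*((-13/9*(-1)*1)*4) = 8*(((13/9)*1)*4) = 8*((13/9)*4) = 8*(52/9) = 416/9 ≈ 46.222)
k*(-10 + (-21 - 1*16)) = 416*(-10 + (-21 - 1*16))/9 = 416*(-10 + (-21 - 16))/9 = 416*(-10 - 37)/9 = (416/9)*(-47) = -19552/9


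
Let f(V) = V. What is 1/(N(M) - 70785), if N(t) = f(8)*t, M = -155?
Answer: -1/72025 ≈ -1.3884e-5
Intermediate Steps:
N(t) = 8*t
1/(N(M) - 70785) = 1/(8*(-155) - 70785) = 1/(-1240 - 70785) = 1/(-72025) = -1/72025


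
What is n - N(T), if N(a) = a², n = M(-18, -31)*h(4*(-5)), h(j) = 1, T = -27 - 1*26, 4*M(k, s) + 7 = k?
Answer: -11261/4 ≈ -2815.3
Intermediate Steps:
M(k, s) = -7/4 + k/4
T = -53 (T = -27 - 26 = -53)
n = -25/4 (n = (-7/4 + (¼)*(-18))*1 = (-7/4 - 9/2)*1 = -25/4*1 = -25/4 ≈ -6.2500)
n - N(T) = -25/4 - 1*(-53)² = -25/4 - 1*2809 = -25/4 - 2809 = -11261/4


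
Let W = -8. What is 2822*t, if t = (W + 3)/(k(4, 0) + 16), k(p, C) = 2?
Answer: -7055/9 ≈ -783.89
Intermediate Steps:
t = -5/18 (t = (-8 + 3)/(2 + 16) = -5/18 ≈ -0.27778)
2822*t = 2822*(-5/18) = -7055/9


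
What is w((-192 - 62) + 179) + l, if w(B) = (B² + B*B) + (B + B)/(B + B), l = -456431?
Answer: -445180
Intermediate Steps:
w(B) = 1 + 2*B² (w(B) = (B² + B²) + (2*B)/((2*B)) = 2*B² + (2*B)*(1/(2*B)) = 2*B² + 1 = 1 + 2*B²)
w((-192 - 62) + 179) + l = (1 + 2*((-192 - 62) + 179)²) - 456431 = (1 + 2*(-254 + 179)²) - 456431 = (1 + 2*(-75)²) - 456431 = (1 + 2*5625) - 456431 = (1 + 11250) - 456431 = 11251 - 456431 = -445180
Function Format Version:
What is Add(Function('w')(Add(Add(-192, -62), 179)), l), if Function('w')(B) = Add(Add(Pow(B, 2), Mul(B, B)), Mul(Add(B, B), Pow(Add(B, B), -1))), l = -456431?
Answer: -445180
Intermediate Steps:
Function('w')(B) = Add(1, Mul(2, Pow(B, 2))) (Function('w')(B) = Add(Add(Pow(B, 2), Pow(B, 2)), Mul(Mul(2, B), Pow(Mul(2, B), -1))) = Add(Mul(2, Pow(B, 2)), Mul(Mul(2, B), Mul(Rational(1, 2), Pow(B, -1)))) = Add(Mul(2, Pow(B, 2)), 1) = Add(1, Mul(2, Pow(B, 2))))
Add(Function('w')(Add(Add(-192, -62), 179)), l) = Add(Add(1, Mul(2, Pow(Add(Add(-192, -62), 179), 2))), -456431) = Add(Add(1, Mul(2, Pow(Add(-254, 179), 2))), -456431) = Add(Add(1, Mul(2, Pow(-75, 2))), -456431) = Add(Add(1, Mul(2, 5625)), -456431) = Add(Add(1, 11250), -456431) = Add(11251, -456431) = -445180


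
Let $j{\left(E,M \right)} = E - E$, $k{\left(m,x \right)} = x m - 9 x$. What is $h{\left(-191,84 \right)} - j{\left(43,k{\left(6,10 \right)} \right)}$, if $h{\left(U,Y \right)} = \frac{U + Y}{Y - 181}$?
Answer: $\frac{107}{97} \approx 1.1031$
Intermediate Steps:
$k{\left(m,x \right)} = - 9 x + m x$ ($k{\left(m,x \right)} = m x - 9 x = - 9 x + m x$)
$j{\left(E,M \right)} = 0$
$h{\left(U,Y \right)} = \frac{U + Y}{-181 + Y}$
$h{\left(-191,84 \right)} - j{\left(43,k{\left(6,10 \right)} \right)} = \frac{-191 + 84}{-181 + 84} - 0 = \frac{1}{-97} \left(-107\right) + 0 = \left(- \frac{1}{97}\right) \left(-107\right) + 0 = \frac{107}{97} + 0 = \frac{107}{97}$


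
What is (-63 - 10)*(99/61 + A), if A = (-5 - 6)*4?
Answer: 188705/61 ≈ 3093.5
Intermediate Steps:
A = -44 (A = -11*4 = -44)
(-63 - 10)*(99/61 + A) = (-63 - 10)*(99/61 - 44) = -73*(99*(1/61) - 44) = -73*(99/61 - 44) = -73*(-2585/61) = 188705/61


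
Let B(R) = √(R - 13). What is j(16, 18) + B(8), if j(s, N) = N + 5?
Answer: 23 + I*√5 ≈ 23.0 + 2.2361*I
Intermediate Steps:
j(s, N) = 5 + N
B(R) = √(-13 + R)
j(16, 18) + B(8) = (5 + 18) + √(-13 + 8) = 23 + √(-5) = 23 + I*√5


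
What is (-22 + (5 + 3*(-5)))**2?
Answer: 1024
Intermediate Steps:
(-22 + (5 + 3*(-5)))**2 = (-22 + (5 - 15))**2 = (-22 - 10)**2 = (-32)**2 = 1024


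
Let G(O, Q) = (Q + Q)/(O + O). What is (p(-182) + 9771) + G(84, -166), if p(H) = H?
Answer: 402655/42 ≈ 9587.0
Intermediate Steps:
G(O, Q) = Q/O (G(O, Q) = (2*Q)/((2*O)) = (2*Q)*(1/(2*O)) = Q/O)
(p(-182) + 9771) + G(84, -166) = (-182 + 9771) - 166/84 = 9589 - 166*1/84 = 9589 - 83/42 = 402655/42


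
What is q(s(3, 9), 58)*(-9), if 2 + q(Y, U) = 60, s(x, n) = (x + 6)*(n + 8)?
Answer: -522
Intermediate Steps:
s(x, n) = (6 + x)*(8 + n)
q(Y, U) = 58 (q(Y, U) = -2 + 60 = 58)
q(s(3, 9), 58)*(-9) = 58*(-9) = -522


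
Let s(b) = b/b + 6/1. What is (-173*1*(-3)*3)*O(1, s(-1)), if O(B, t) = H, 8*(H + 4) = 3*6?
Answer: -10899/4 ≈ -2724.8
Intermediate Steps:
H = -7/4 (H = -4 + (3*6)/8 = -4 + (1/8)*18 = -4 + 9/4 = -7/4 ≈ -1.7500)
s(b) = 7 (s(b) = 1 + 6*1 = 1 + 6 = 7)
O(B, t) = -7/4
(-173*1*(-3)*3)*O(1, s(-1)) = -173*1*(-3)*3*(-7/4) = -(-519)*3*(-7/4) = -173*(-9)*(-7/4) = 1557*(-7/4) = -10899/4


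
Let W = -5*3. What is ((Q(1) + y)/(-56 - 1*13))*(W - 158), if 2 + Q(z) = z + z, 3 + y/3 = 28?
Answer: 4325/23 ≈ 188.04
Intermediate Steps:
y = 75 (y = -9 + 3*28 = -9 + 84 = 75)
Q(z) = -2 + 2*z (Q(z) = -2 + (z + z) = -2 + 2*z)
W = -15
((Q(1) + y)/(-56 - 1*13))*(W - 158) = (((-2 + 2*1) + 75)/(-56 - 1*13))*(-15 - 158) = (((-2 + 2) + 75)/(-56 - 13))*(-173) = ((0 + 75)/(-69))*(-173) = (75*(-1/69))*(-173) = -25/23*(-173) = 4325/23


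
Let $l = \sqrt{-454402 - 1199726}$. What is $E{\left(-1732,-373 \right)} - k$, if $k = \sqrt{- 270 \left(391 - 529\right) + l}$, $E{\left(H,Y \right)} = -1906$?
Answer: $-1906 - 2 \sqrt{9315 + 3 i \sqrt{11487}} \approx -2099.1 - 3.331 i$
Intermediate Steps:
$l = 12 i \sqrt{11487}$ ($l = \sqrt{-1654128} = 12 i \sqrt{11487} \approx 1286.1 i$)
$k = \sqrt{37260 + 12 i \sqrt{11487}}$ ($k = \sqrt{- 270 \left(391 - 529\right) + 12 i \sqrt{11487}} = \sqrt{\left(-270\right) \left(-138\right) + 12 i \sqrt{11487}} = \sqrt{37260 + 12 i \sqrt{11487}} \approx 193.06 + 3.331 i$)
$E{\left(-1732,-373 \right)} - k = -1906 - 2 \sqrt{9315 + 3 i \sqrt{11487}}$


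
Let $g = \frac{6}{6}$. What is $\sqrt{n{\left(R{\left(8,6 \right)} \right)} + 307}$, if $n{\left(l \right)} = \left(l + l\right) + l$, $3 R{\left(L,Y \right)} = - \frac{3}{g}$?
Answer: $4 \sqrt{19} \approx 17.436$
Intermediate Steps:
$g = 1$ ($g = 6 \cdot \frac{1}{6} = 1$)
$R{\left(L,Y \right)} = -1$ ($R{\left(L,Y \right)} = \frac{\left(-3\right) 1^{-1}}{3} = \frac{\left(-3\right) 1}{3} = \frac{1}{3} \left(-3\right) = -1$)
$n{\left(l \right)} = 3 l$ ($n{\left(l \right)} = 2 l + l = 3 l$)
$\sqrt{n{\left(R{\left(8,6 \right)} \right)} + 307} = \sqrt{3 \left(-1\right) + 307} = \sqrt{-3 + 307} = \sqrt{304} = 4 \sqrt{19}$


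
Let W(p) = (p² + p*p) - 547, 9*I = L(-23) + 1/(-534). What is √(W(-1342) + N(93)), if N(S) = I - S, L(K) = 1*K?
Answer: √9242353369230/1602 ≈ 1897.7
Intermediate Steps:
L(K) = K
I = -12283/4806 (I = (-23 + 1/(-534))/9 = (-23 - 1/534)/9 = (⅑)*(-12283/534) = -12283/4806 ≈ -2.5558)
N(S) = -12283/4806 - S
W(p) = -547 + 2*p² (W(p) = (p² + p²) - 547 = 2*p² - 547 = -547 + 2*p²)
√(W(-1342) + N(93)) = √((-547 + 2*(-1342)²) + (-12283/4806 - 1*93)) = √((-547 + 2*1800964) + (-12283/4806 - 93)) = √((-547 + 3601928) - 459241/4806) = √(3601381 - 459241/4806) = √(17307777845/4806) = √9242353369230/1602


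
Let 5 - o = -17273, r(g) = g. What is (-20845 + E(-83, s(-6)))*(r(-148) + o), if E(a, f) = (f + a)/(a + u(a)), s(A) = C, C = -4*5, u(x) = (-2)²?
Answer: -28207148760/79 ≈ -3.5705e+8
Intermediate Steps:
u(x) = 4
C = -20
s(A) = -20
E(a, f) = (a + f)/(4 + a) (E(a, f) = (f + a)/(a + 4) = (a + f)/(4 + a))
o = 17278 (o = 5 - 1*(-17273) = 5 + 17273 = 17278)
(-20845 + E(-83, s(-6)))*(r(-148) + o) = (-20845 + (-83 - 20)/(4 - 83))*(-148 + 17278) = (-20845 - 103/(-79))*17130 = (-20845 - 1/79*(-103))*17130 = (-20845 + 103/79)*17130 = -1646652/79*17130 = -28207148760/79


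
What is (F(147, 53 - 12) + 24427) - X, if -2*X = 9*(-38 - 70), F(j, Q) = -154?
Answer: 23787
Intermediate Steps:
X = 486 (X = -9*(-38 - 70)/2 = -9*(-108)/2 = -½*(-972) = 486)
(F(147, 53 - 12) + 24427) - X = (-154 + 24427) - 1*486 = 24273 - 486 = 23787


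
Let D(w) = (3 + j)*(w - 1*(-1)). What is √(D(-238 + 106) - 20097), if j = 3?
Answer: I*√20883 ≈ 144.51*I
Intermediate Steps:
D(w) = 6 + 6*w (D(w) = (3 + 3)*(w - 1*(-1)) = 6*(w + 1) = 6*(1 + w) = 6 + 6*w)
√(D(-238 + 106) - 20097) = √((6 + 6*(-238 + 106)) - 20097) = √((6 + 6*(-132)) - 20097) = √((6 - 792) - 20097) = √(-786 - 20097) = √(-20883) = I*√20883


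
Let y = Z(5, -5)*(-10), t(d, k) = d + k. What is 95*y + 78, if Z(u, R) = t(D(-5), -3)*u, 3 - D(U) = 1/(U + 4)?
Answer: -4672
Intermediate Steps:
D(U) = 3 - 1/(4 + U) (D(U) = 3 - 1/(U + 4) = 3 - 1/(4 + U))
Z(u, R) = u (Z(u, R) = ((11 + 3*(-5))/(4 - 5) - 3)*u = ((11 - 15)/(-1) - 3)*u = (-1*(-4) - 3)*u = (4 - 3)*u = 1*u = u)
y = -50 (y = 5*(-10) = -50)
95*y + 78 = 95*(-50) + 78 = -4750 + 78 = -4672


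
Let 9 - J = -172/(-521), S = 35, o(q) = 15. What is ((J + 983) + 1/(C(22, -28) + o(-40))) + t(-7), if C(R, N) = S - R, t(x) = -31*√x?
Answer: 14467001/14588 - 31*I*√7 ≈ 991.71 - 82.018*I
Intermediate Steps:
J = 4517/521 (J = 9 - (-172)/(-521) = 9 - (-172)*(-1)/521 = 9 - 1*172/521 = 9 - 172/521 = 4517/521 ≈ 8.6699)
C(R, N) = 35 - R
((J + 983) + 1/(C(22, -28) + o(-40))) + t(-7) = ((4517/521 + 983) + 1/((35 - 1*22) + 15)) - 31*I*√7 = (516660/521 + 1/((35 - 22) + 15)) - 31*I*√7 = (516660/521 + 1/(13 + 15)) - 31*I*√7 = (516660/521 + 1/28) - 31*I*√7 = 14467001/14588 - 31*I*√7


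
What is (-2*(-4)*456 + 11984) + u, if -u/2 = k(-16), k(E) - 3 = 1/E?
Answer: 125009/8 ≈ 15626.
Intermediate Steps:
k(E) = 3 + 1/E
u = -47/8 (u = -2*(3 + 1/(-16)) = -2*(3 - 1/16) = -2*47/16 = -47/8 ≈ -5.8750)
(-2*(-4)*456 + 11984) + u = (-2*(-4)*456 + 11984) - 47/8 = (8*456 + 11984) - 47/8 = (3648 + 11984) - 47/8 = 15632 - 47/8 = 125009/8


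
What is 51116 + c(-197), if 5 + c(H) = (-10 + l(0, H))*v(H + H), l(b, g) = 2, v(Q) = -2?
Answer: 51127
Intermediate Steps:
c(H) = 11 (c(H) = -5 + (-10 + 2)*(-2) = -5 - 8*(-2) = -5 + 16 = 11)
51116 + c(-197) = 51116 + 11 = 51127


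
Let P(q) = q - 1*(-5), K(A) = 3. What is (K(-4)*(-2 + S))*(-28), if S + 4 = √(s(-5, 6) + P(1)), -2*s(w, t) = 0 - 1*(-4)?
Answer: 336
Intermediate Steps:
s(w, t) = -2 (s(w, t) = -(0 - 1*(-4))/2 = -(0 + 4)/2 = -½*4 = -2)
P(q) = 5 + q (P(q) = q + 5 = 5 + q)
S = -2 (S = -4 + √(-2 + (5 + 1)) = -4 + √(-2 + 6) = -4 + √4 = -4 + 2 = -2)
(K(-4)*(-2 + S))*(-28) = (3*(-2 - 2))*(-28) = (3*(-4))*(-28) = -12*(-28) = 336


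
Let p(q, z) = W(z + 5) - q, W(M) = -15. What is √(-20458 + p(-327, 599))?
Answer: I*√20146 ≈ 141.94*I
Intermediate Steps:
p(q, z) = -15 - q
√(-20458 + p(-327, 599)) = √(-20458 + (-15 - 1*(-327))) = √(-20458 + (-15 + 327)) = √(-20458 + 312) = √(-20146) = I*√20146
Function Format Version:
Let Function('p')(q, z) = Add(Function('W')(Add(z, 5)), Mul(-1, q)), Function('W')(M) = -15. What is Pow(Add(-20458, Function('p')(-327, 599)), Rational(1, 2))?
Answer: Mul(I, Pow(20146, Rational(1, 2))) ≈ Mul(141.94, I)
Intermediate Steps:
Function('p')(q, z) = Add(-15, Mul(-1, q))
Pow(Add(-20458, Function('p')(-327, 599)), Rational(1, 2)) = Pow(Add(-20458, Add(-15, Mul(-1, -327))), Rational(1, 2)) = Pow(Add(-20458, Add(-15, 327)), Rational(1, 2)) = Pow(Add(-20458, 312), Rational(1, 2)) = Pow(-20146, Rational(1, 2)) = Mul(I, Pow(20146, Rational(1, 2)))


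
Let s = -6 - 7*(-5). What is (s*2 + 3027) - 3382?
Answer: -297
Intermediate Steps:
s = 29 (s = -6 + 35 = 29)
(s*2 + 3027) - 3382 = (29*2 + 3027) - 3382 = (58 + 3027) - 3382 = 3085 - 3382 = -297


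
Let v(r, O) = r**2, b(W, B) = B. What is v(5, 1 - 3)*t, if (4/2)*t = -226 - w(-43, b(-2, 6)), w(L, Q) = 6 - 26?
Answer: -2575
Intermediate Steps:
w(L, Q) = -20
t = -103 (t = (-226 - 1*(-20))/2 = (-226 + 20)/2 = (1/2)*(-206) = -103)
v(5, 1 - 3)*t = 5**2*(-103) = 25*(-103) = -2575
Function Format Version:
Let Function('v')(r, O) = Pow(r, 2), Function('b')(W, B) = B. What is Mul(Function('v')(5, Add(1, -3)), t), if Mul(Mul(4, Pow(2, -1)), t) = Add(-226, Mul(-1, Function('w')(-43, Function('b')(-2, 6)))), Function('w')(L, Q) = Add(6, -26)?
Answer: -2575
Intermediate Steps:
Function('w')(L, Q) = -20
t = -103 (t = Mul(Rational(1, 2), Add(-226, Mul(-1, -20))) = Mul(Rational(1, 2), Add(-226, 20)) = Mul(Rational(1, 2), -206) = -103)
Mul(Function('v')(5, Add(1, -3)), t) = Mul(Pow(5, 2), -103) = Mul(25, -103) = -2575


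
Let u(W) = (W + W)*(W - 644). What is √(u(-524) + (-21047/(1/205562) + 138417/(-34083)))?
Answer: I*√558268682309216529/11361 ≈ 65767.0*I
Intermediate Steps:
u(W) = 2*W*(-644 + W) (u(W) = (2*W)*(-644 + W) = 2*W*(-644 + W))
√(u(-524) + (-21047/(1/205562) + 138417/(-34083))) = √(2*(-524)*(-644 - 524) + (-21047/(1/205562) + 138417/(-34083))) = √(2*(-524)*(-1168) + (-21047/1/205562 + 138417*(-1/34083))) = √(1224064 + (-21047*205562 - 46139/11361)) = √(1224064 + (-4326463414 - 46139/11361)) = √(1224064 - 49152950892593/11361) = √(-49139044301489/11361) = I*√558268682309216529/11361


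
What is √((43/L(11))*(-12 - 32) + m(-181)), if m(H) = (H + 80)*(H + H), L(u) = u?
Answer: √36390 ≈ 190.76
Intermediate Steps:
m(H) = 2*H*(80 + H) (m(H) = (80 + H)*(2*H) = 2*H*(80 + H))
√((43/L(11))*(-12 - 32) + m(-181)) = √((43/11)*(-12 - 32) + 2*(-181)*(80 - 181)) = √((43*(1/11))*(-44) + 2*(-181)*(-101)) = √((43/11)*(-44) + 36562) = √(-172 + 36562) = √36390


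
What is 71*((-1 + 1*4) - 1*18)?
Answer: -1065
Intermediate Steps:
71*((-1 + 1*4) - 1*18) = 71*((-1 + 4) - 18) = 71*(3 - 18) = 71*(-15) = -1065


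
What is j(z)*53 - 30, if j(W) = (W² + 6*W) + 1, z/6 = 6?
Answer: 80159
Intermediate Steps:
z = 36 (z = 6*6 = 36)
j(W) = 1 + W² + 6*W
j(z)*53 - 30 = (1 + 36² + 6*36)*53 - 30 = (1 + 1296 + 216)*53 - 30 = 1513*53 - 30 = 80189 - 30 = 80159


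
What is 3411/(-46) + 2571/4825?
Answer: -16339809/221950 ≈ -73.619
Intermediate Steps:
3411/(-46) + 2571/4825 = 3411*(-1/46) + 2571*(1/4825) = -3411/46 + 2571/4825 = -16339809/221950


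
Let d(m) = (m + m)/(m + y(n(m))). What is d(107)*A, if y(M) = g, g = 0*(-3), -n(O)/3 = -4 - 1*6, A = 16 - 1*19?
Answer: -6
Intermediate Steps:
A = -3 (A = 16 - 19 = -3)
n(O) = 30 (n(O) = -3*(-4 - 1*6) = -3*(-4 - 6) = -3*(-10) = 30)
g = 0
y(M) = 0
d(m) = 2 (d(m) = (m + m)/(m + 0) = (2*m)/m = 2)
d(107)*A = 2*(-3) = -6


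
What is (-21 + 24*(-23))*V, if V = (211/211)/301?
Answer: -573/301 ≈ -1.9037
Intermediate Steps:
V = 1/301 (V = (211*(1/211))*(1/301) = 1*(1/301) = 1/301 ≈ 0.0033223)
(-21 + 24*(-23))*V = (-21 + 24*(-23))*(1/301) = (-21 - 552)*(1/301) = -573*1/301 = -573/301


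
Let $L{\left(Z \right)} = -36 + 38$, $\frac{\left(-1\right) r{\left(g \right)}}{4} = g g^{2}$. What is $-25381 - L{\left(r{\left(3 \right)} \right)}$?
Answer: $-25383$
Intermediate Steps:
$r{\left(g \right)} = - 4 g^{3}$ ($r{\left(g \right)} = - 4 g g^{2} = - 4 g^{3}$)
$L{\left(Z \right)} = 2$
$-25381 - L{\left(r{\left(3 \right)} \right)} = -25381 - 2 = -25383$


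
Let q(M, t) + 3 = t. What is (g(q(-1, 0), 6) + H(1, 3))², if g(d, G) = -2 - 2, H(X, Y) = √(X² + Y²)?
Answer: (4 - √10)² ≈ 0.70178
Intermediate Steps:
q(M, t) = -3 + t
g(d, G) = -4
(g(q(-1, 0), 6) + H(1, 3))² = (-4 + √(1² + 3²))² = (-4 + √(1 + 9))² = (-4 + √10)²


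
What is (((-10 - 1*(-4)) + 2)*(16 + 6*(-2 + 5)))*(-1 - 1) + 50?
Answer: 322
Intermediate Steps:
(((-10 - 1*(-4)) + 2)*(16 + 6*(-2 + 5)))*(-1 - 1) + 50 = (((-10 + 4) + 2)*(16 + 6*3))*(-2) + 50 = ((-6 + 2)*(16 + 18))*(-2) + 50 = -4*34*(-2) + 50 = -136*(-2) + 50 = 272 + 50 = 322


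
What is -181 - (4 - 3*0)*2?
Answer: -189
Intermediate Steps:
-181 - (4 - 3*0)*2 = -181 - (4 + 0)*2 = -181 - 4*2 = -181 - 8 = -189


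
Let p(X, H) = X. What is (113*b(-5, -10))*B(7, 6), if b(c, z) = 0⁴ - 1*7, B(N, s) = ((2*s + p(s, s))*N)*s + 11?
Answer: -606697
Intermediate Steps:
B(N, s) = 11 + 3*N*s² (B(N, s) = ((2*s + s)*N)*s + 11 = ((3*s)*N)*s + 11 = (3*N*s)*s + 11 = 3*N*s² + 11 = 11 + 3*N*s²)
b(c, z) = -7 (b(c, z) = 0 - 7 = -7)
(113*b(-5, -10))*B(7, 6) = (113*(-7))*(11 + 3*7*6²) = -791*(11 + 3*7*36) = -791*(11 + 756) = -791*767 = -606697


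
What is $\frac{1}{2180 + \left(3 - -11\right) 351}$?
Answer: $\frac{1}{7094} \approx 0.00014096$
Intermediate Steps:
$\frac{1}{2180 + \left(3 - -11\right) 351} = \frac{1}{2180 + \left(3 + 11\right) 351} = \frac{1}{2180 + 14 \cdot 351} = \frac{1}{2180 + 4914} = \frac{1}{7094}$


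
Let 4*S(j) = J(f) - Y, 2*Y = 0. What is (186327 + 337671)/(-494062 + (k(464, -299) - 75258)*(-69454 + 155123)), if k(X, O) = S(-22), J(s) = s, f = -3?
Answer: -2095992/25791343663 ≈ -8.1267e-5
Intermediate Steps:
Y = 0 (Y = (1/2)*0 = 0)
S(j) = -3/4 (S(j) = (-3 - 1*0)/4 = (-3 + 0)/4 = (1/4)*(-3) = -3/4)
k(X, O) = -3/4
(186327 + 337671)/(-494062 + (k(464, -299) - 75258)*(-69454 + 155123)) = (186327 + 337671)/(-494062 + (-3/4 - 75258)*(-69454 + 155123)) = 523998/(-494062 - 301035/4*85669) = 523998/(-494062 - 25789367415/4) = 523998/(-25791343663/4) = 523998*(-4/25791343663) = -2095992/25791343663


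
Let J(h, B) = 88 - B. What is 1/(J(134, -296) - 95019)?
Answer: -1/94635 ≈ -1.0567e-5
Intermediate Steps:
1/(J(134, -296) - 95019) = 1/((88 - 1*(-296)) - 95019) = 1/((88 + 296) - 95019) = 1/(384 - 95019) = 1/(-94635) = -1/94635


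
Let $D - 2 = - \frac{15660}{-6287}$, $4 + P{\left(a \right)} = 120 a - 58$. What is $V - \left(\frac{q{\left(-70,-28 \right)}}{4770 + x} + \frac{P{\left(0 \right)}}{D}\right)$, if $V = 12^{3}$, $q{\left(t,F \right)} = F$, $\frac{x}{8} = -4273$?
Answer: $\frac{51661614139}{29659817} \approx 1741.8$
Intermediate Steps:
$x = -34184$ ($x = 8 \left(-4273\right) = -34184$)
$P{\left(a \right)} = -62 + 120 a$ ($P{\left(a \right)} = -4 + \left(120 a - 58\right) = -4 + \left(-58 + 120 a\right) = -62 + 120 a$)
$D = \frac{28234}{6287}$ ($D = 2 - \frac{15660}{-6287} = 2 - - \frac{15660}{6287} = 2 + \frac{15660}{6287} = \frac{28234}{6287} \approx 4.4909$)
$V = 1728$
$V - \left(\frac{q{\left(-70,-28 \right)}}{4770 + x} + \frac{P{\left(0 \right)}}{D}\right) = 1728 - \left(- \frac{28}{4770 - 34184} + \frac{-62 + 120 \cdot 0}{\frac{28234}{6287}}\right) = 1728 - \left(- \frac{28}{-29414} + \left(-62 + 0\right) \frac{6287}{28234}\right) = 1728 - \left(\left(-28\right) \left(- \frac{1}{29414}\right) - \frac{194897}{14117}\right) = 1728 - \left(\frac{2}{2101} - \frac{194897}{14117}\right) = 1728 - - \frac{409450363}{29659817} = 1728 + \frac{409450363}{29659817} = \frac{51661614139}{29659817}$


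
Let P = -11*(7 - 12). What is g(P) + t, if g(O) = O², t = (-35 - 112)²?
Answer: 24634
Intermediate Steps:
P = 55 (P = -11*(-5) = 55)
t = 21609 (t = (-147)² = 21609)
g(P) + t = 55² + 21609 = 3025 + 21609 = 24634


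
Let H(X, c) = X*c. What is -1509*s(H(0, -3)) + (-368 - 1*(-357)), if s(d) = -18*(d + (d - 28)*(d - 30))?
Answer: 22816069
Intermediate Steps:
s(d) = -18*d - 18*(-30 + d)*(-28 + d) (s(d) = -18*(d + (-28 + d)*(-30 + d)) = -18*(d + (-30 + d)*(-28 + d)) = -18*d - 18*(-30 + d)*(-28 + d))
-1509*s(H(0, -3)) + (-368 - 1*(-357)) = -1509*(-15120 - 18*(0*(-3))² + 1026*(0*(-3))) + (-368 - 1*(-357)) = -1509*(-15120 - 18*0² + 1026*0) + (-368 + 357) = -1509*(-15120 - 18*0 + 0) - 11 = -1509*(-15120 + 0 + 0) - 11 = -1509*(-15120) - 11 = 22816080 - 11 = 22816069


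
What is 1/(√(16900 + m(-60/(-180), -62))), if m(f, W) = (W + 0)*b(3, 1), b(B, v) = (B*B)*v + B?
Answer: √4039/8078 ≈ 0.0078674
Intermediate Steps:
b(B, v) = B + v*B² (b(B, v) = B²*v + B = v*B² + B = B + v*B²)
m(f, W) = 12*W (m(f, W) = (W + 0)*(3*(1 + 3*1)) = W*(3*(1 + 3)) = W*(3*4) = W*12 = 12*W)
1/(√(16900 + m(-60/(-180), -62))) = 1/(√(16900 + 12*(-62))) = 1/(√(16900 - 744)) = 1/(√16156) = 1/(2*√4039) = √4039/8078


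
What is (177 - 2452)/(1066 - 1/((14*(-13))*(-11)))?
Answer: -4554550/2134131 ≈ -2.1341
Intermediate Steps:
(177 - 2452)/(1066 - 1/((14*(-13))*(-11))) = -2275/(1066 - 1/((-182*(-11)))) = -2275/(1066 - 1/2002) = -2275/2134131/2002 = -2275*2002/2134131 = -4554550/2134131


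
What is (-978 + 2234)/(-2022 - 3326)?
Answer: -314/1337 ≈ -0.23485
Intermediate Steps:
(-978 + 2234)/(-2022 - 3326) = 1256/(-5348) = 1256*(-1/5348) = -314/1337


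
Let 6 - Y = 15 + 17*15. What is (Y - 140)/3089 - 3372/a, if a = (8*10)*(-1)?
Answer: 2595947/61780 ≈ 42.019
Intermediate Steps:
Y = -264 (Y = 6 - (15 + 17*15) = 6 - (15 + 255) = 6 - 1*270 = 6 - 270 = -264)
a = -80 (a = 80*(-1) = -80)
(Y - 140)/3089 - 3372/a = (-264 - 140)/3089 - 3372/(-80) = -404*1/3089 - 3372*(-1/80) = -404/3089 + 843/20 = 2595947/61780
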